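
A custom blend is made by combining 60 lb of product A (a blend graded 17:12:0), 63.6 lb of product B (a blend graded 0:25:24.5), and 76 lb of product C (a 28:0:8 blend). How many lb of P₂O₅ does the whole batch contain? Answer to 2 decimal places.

P₂O₅ mass = 12%×60 + 25%×63.6 + 0%×76 = 23.1 lb.

23.10 lb P₂O₅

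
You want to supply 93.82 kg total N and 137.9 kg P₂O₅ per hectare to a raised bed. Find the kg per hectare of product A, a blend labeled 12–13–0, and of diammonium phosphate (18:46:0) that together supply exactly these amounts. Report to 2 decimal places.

576.58 kg product A, 136.84 kg diammonium phosphate

Per-hectare balance (a = product A, b = diammonium phosphate):
N: 0.12·a + 0.18·b = 93.82
P₂O₅: 0.13·a + 0.46·b = 137.9
Eliminate a: (row1) − 0.12/0.13·(row2) → -0.244615·b = -33.4723, so b = 136.836.
Back-substitute: a = (93.82 − 0.18·136.836) / 0.12 = 576.579.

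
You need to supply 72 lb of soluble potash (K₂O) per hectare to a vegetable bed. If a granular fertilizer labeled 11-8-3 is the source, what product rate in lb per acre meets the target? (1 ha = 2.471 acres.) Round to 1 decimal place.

971.3 lb of product per acre

Product per hectare = 72 / 3% = 2400 lb.
Convert to per acre: 2400 × 0.404694 = 971.267 lb.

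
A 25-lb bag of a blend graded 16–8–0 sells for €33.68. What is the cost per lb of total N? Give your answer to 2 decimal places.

€8.42 per lb N

N in bag = 25 × 16% = 4 lb.
Cost per lb N = €33.68 / 4 = €8.4200.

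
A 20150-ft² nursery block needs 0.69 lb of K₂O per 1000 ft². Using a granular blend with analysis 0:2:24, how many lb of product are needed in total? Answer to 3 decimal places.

57.931 lb

Product per 1000 ft² = 0.69 / 24% = 2.875 lb.
Total product = 2.875 × 20150 / 1000 = 57.9312 lb.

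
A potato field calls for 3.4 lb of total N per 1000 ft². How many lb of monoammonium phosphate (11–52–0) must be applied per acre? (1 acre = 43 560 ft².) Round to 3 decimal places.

1346.400 lb of product per acre

Product per 1000 ft² = 3.4 / 11% = 30.9091 lb.
Convert to per acre: 30.9091 × 43.56 = 1346.4 lb.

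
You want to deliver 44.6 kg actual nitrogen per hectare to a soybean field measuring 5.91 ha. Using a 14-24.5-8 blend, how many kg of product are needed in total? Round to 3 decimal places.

1882.757 kg

Product per hectare = 44.6 / 14% = 318.571 kg.
Total product = 318.571 × 5.91 = 1882.7571 kg.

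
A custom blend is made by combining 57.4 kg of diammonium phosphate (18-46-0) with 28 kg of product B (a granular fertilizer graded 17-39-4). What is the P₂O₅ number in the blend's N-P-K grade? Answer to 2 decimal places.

Total mass = 57.4 + 28 = 85.4 kg.
P₂O₅ mass = 46%×57.4 + 39%×28 = 37.324 kg.
% P₂O₅ = 37.324 / 85.4 = 43.7049%.

43.70% P₂O₅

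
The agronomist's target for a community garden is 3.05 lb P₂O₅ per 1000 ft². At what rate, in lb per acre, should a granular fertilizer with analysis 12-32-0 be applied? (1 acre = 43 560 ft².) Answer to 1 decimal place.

415.2 lb of product per acre

Product per 1000 ft² = 3.05 / 32% = 9.53125 lb.
Convert to per acre: 9.53125 × 43.56 = 415.181 lb.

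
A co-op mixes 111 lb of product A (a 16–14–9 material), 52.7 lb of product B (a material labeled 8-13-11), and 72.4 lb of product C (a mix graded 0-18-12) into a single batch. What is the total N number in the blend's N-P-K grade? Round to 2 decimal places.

9.31% N

Total mass = 111 + 52.7 + 72.4 = 236.1 lb.
N mass = 16%×111 + 8%×52.7 + 0%×72.4 = 21.976 lb.
% N = 21.976 / 236.1 = 9.30792%.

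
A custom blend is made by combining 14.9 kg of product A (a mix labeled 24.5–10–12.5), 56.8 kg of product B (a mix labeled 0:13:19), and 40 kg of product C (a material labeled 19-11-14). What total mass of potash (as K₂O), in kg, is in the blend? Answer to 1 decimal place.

K₂O mass = 12.5%×14.9 + 19%×56.8 + 14%×40 = 18.2545 kg.

18.3 kg K₂O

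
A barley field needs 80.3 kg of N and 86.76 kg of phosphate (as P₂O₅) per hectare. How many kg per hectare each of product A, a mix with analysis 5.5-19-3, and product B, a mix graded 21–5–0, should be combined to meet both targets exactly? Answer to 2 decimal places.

Per-hectare balance (a = product A, b = product B):
N: 0.055·a + 0.21·b = 80.3
P₂O₅: 0.19·a + 0.05·b = 86.76
Eliminate b: (row1) − 0.21/0.05·(row2) → -0.743·a = -284.092, so a = 382.358.
Then b = (86.76 − 0.19·382.358) / 0.05 = 282.2396.

382.36 kg product A, 282.24 kg product B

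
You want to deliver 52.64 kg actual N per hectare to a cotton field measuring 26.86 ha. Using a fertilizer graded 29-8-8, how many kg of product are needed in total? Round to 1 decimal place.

4875.6 kg

Product per hectare = 52.64 / 29% = 181.517 kg.
Total product = 181.517 × 26.86 = 4875.55 kg.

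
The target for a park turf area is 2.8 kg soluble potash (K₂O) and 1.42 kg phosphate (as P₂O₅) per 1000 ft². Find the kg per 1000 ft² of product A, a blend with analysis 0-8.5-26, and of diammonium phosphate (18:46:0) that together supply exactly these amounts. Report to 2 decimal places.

10.77 kg product A, 1.10 kg diammonium phosphate

With a, b = kg per 1000 ft² of product A and diammonium phosphate:
K₂O: 0.26·a + 0·b = 2.8
P₂O₅: 0.085·a + 0.46·b = 1.42
From row1: a = (2.8 − 0·b) / 0.26.
Into row2: 0.085·(2.8 − 0·b)/0.26 + 0.46·b = 1.42 → b = 1.09699, a = 10.7692.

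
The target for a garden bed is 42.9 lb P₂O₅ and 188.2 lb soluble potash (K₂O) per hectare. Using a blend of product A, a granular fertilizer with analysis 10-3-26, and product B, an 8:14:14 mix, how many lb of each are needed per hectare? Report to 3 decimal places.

631.739 lb product A, 171.056 lb product B

Let a = lb of product A, b = lb of product B (per hectare).
P₂O₅: 0.03·a + 0.14·b = 42.9
K₂O: 0.26·a + 0.14·b = 188.2
Solving simultaneously: a = 631.7391, b = 171.0559.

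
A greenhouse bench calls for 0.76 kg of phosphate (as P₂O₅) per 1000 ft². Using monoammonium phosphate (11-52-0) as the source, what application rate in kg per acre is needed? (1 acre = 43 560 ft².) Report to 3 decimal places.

63.665 kg of product per acre

Product per 1000 ft² = 0.76 / 52% = 1.46154 kg.
Convert to per acre: 1.46154 × 43.56 = 63.6646 kg.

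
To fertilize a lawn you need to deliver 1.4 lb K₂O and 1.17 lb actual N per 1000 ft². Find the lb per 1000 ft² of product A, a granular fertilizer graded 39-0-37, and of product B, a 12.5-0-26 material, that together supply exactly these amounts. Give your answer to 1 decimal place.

Let a = lb of product A, b = lb of product B (per 1000 ft²).
K₂O: 0.37·a + 0.26·b = 1.4
N: 0.39·a + 0.125·b = 1.17
Solving simultaneously: a = 2.3427, b = 2.05077.

2.3 lb product A, 2.1 lb product B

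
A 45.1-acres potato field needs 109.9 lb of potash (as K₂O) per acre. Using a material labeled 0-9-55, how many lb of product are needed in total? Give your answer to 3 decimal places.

Product per acre = 109.9 / 55% = 199.818 lb.
Total product = 199.818 × 45.1 = 9011.8 lb.

9011.800 lb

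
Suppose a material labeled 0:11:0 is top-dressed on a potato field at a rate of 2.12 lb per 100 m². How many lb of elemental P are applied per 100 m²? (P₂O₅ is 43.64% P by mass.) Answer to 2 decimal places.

0.10 lb P per hundred sq m

P₂O₅ per 100 m² = 2.12 × 11% = 0.2332 lb.
Elemental P = 0.2332 × 0.4364 = 0.101768 lb per 100 m².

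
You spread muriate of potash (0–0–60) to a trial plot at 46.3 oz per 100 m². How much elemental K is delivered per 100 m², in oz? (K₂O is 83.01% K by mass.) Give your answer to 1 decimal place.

K₂O per 100 m² = 46.3 × 60% = 27.78 oz.
Elemental K = 27.78 × 0.8301 = 23.0602 oz per 100 m².

23.1 oz K per hundred sq m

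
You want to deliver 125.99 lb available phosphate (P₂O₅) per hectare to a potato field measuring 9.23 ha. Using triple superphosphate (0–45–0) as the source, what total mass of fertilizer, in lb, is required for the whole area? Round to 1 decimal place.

Product per hectare = 125.99 / 45% = 279.978 lb.
Total product = 279.978 × 9.23 = 2584.19 lb.

2584.2 lb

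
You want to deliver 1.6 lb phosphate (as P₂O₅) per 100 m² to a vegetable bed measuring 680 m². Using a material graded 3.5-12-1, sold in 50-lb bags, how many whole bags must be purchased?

2 bags

Product per 100 m² = 1.6 / 12% = 13.3333 lb.
Total product = 13.3333 × 680 / 100 = 90.6667 lb.
Bags = ⌈90.6667 / 50⌉ = 2.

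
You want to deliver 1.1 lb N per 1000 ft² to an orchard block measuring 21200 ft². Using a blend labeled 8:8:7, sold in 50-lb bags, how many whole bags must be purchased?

Product per 1000 ft² = 1.1 / 8% = 13.75 lb.
Total product = 13.75 × 21200 / 1000 = 291.5 lb.
Bags = ⌈291.5 / 50⌉ = 6.

6 bags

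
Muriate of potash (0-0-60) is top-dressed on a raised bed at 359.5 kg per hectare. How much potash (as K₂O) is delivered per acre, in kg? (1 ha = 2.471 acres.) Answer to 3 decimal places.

K₂O per hectare = 359.5 × 60% = 215.7 kg.
Convert to per acre: 215.7 × 0.404694 = 87.2926 kg.

87.293 kg K₂O per acre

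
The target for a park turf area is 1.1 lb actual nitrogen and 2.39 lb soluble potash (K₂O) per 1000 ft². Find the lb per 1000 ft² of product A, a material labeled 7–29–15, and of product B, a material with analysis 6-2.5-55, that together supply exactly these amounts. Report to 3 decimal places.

Let a = lb of product A, b = lb of product B (per 1000 ft²).
N: 0.07·a + 0.06·b = 1.1
K₂O: 0.15·a + 0.55·b = 2.39
Solving simultaneously: a = 15.64746, b = 0.0779661.

15.647 lb product A, 0.078 lb product B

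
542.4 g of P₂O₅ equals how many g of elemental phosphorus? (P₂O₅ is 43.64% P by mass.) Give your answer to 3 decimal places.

P = 542.4 × 0.4364 = 236.7034 g.

236.703 g P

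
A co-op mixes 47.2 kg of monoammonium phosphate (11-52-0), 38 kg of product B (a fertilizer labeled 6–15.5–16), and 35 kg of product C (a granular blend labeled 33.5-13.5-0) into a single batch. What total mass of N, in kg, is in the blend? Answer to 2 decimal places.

N mass = 11%×47.2 + 6%×38 + 33.5%×35 = 19.197 kg.

19.20 kg N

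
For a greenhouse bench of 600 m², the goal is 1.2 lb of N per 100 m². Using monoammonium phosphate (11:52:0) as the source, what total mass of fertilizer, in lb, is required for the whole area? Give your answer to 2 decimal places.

65.45 lb

Product per 100 m² = 1.2 / 11% = 10.9091 lb.
Total product = 10.9091 × 600 / 100 = 65.4545 lb.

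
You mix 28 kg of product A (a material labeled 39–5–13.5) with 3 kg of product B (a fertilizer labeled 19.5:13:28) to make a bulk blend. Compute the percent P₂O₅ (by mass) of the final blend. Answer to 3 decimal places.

5.774% P₂O₅

Total mass = 28 + 3 = 31 kg.
P₂O₅ mass = 5%×28 + 13%×3 = 1.79 kg.
% P₂O₅ = 1.79 / 31 = 5.77419%.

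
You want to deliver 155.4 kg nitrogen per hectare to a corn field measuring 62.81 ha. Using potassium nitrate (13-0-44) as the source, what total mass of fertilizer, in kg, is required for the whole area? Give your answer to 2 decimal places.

Product per hectare = 155.4 / 13% = 1195.38 kg.
Total product = 1195.38 × 62.81 = 75082.108 kg.

75082.11 kg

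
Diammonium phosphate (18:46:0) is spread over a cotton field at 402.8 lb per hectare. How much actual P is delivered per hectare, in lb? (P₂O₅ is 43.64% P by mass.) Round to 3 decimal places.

80.860 lb P per hectare

P₂O₅ per hectare = 402.8 × 46% = 185.288 lb.
Elemental P = 185.288 × 0.4364 = 80.8597 lb per hectare.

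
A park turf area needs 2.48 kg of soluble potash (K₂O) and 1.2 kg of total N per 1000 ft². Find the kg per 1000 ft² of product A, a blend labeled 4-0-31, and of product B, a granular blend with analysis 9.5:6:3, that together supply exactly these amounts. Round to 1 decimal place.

With a, b = kg per 1000 ft² of product A and product B:
K₂O: 0.31·a + 0.03·b = 2.48
N: 0.04·a + 0.095·b = 1.2
Solving simultaneously: a = 7.06549, b = 9.65664.

7.1 kg product A, 9.7 kg product B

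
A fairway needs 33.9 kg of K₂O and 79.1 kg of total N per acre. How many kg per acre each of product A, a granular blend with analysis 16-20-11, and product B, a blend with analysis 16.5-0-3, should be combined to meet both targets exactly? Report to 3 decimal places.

241.236 kg product A, 245.468 kg product B

Per-acre balance (a = product A, b = product B):
K₂O: 0.11·a + 0.03·b = 33.9
N: 0.16·a + 0.165·b = 79.1
Eliminate b: (row1) − 0.03/0.165·(row2) → 0.0809091·a = 19.5182, so a = 241.23596.
Then b = (79.1 − 0.16·241.23596) / 0.165 = 245.4682.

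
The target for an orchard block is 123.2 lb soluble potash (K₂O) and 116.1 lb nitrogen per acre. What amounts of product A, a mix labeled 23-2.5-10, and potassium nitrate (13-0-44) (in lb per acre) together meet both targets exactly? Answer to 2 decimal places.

397.60 lb product A, 189.64 lb potassium nitrate

Per-acre balance (a = product A, b = potassium nitrate):
K₂O: 0.1·a + 0.44·b = 123.2
N: 0.23·a + 0.13·b = 116.1
Eliminate a: (row1) − 0.1/0.23·(row2) → 0.383478·b = 72.7217, so b = 189.637.
Back-substitute: a = (123.2 − 0.44·189.637) / 0.1 = 397.596.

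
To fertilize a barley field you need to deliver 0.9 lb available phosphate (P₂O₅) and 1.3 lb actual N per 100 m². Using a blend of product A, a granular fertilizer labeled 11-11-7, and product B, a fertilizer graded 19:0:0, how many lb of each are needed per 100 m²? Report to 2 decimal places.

With a, b = lb per 100 m² of product A and product B:
P₂O₅: 0.11·a + 0·b = 0.9
N: 0.11·a + 0.19·b = 1.3
Solving simultaneously: a = 8.18182, b = 2.10526.

8.18 lb product A, 2.11 lb product B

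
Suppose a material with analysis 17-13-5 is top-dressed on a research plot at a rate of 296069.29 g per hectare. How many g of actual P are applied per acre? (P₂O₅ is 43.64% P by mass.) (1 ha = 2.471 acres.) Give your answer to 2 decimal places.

6797.49 g P per acre

P₂O₅ per hectare = 296069.29 × 13% = 38489 g.
Elemental P = 38489 × 0.4364 = 16796.6 g per hectare.
Convert to per acre: 16796.6 × 0.404694 = 6797.492 g.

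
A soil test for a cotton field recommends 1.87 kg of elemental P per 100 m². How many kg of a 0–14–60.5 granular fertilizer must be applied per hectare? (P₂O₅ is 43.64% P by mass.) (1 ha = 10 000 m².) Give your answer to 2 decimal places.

As P₂O₅: 1.87 / 0.4364 = 4.28506 kg per 100 m².
Product per 100 m² = 4.28506 / 14% = 30.6076 kg.
Convert to per hectare: 30.6076 × 100 = 3060.757 kg.

3060.76 kg of product per hectare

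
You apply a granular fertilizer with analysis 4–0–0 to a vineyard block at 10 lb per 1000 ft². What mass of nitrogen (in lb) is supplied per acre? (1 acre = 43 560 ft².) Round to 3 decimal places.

nitrogen per 1000 ft² = 10 × 4% = 0.4 lb.
Convert to per acre: 0.4 × 43.56 = 17.424 lb.

17.424 lb N per acre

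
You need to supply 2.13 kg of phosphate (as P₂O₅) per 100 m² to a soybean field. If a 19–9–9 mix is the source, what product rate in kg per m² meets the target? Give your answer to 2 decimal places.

Product per 100 m² = 2.13 / 9% = 23.6667 kg.
Convert to per m²: 23.6667 × 0.01 = 0.236667 kg.

0.24 kg of product per sq m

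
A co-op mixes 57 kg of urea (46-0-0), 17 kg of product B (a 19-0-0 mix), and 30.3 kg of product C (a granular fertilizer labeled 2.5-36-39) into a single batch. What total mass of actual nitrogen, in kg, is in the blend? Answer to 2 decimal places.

N mass = 46%×57 + 19%×17 + 2.5%×30.3 = 30.2075 kg.

30.21 kg N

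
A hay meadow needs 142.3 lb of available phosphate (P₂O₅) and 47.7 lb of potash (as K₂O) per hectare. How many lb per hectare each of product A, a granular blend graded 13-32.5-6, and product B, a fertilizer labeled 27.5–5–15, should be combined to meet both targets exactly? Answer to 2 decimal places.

Per-hectare balance (a = product A, b = product B):
P₂O₅: 0.325·a + 0.05·b = 142.3
K₂O: 0.06·a + 0.15·b = 47.7
Eliminate a: (row1) − 0.325/0.06·(row2) → -0.7625·b = -116.075, so b = 152.2295.
Back-substitute: a = (142.3 − 0.05·152.2295) / 0.325 = 414.426.

414.43 lb product A, 152.23 lb product B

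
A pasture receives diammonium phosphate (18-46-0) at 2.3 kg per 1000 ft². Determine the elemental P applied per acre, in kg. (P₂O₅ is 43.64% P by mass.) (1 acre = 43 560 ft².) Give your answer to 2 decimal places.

P₂O₅ per 1000 ft² = 2.3 × 46% = 1.058 kg.
Elemental P = 1.058 × 0.4364 = 0.461711 kg per 1000 ft².
Convert to per acre: 0.461711 × 43.56 = 20.1121 kg.

20.11 kg P per acre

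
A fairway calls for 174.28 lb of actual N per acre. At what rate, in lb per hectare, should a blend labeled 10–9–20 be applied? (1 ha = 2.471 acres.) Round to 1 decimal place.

Product per acre = 174.28 / 10% = 1742.8 lb.
Convert to per hectare: 1742.8 × 2.471 = 4306.46 lb.

4306.5 lb of product per hectare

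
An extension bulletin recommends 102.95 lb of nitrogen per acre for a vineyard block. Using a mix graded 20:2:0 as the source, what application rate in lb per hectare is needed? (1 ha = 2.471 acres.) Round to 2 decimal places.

1271.95 lb of product per hectare

Product per acre = 102.95 / 20% = 514.75 lb.
Convert to per hectare: 514.75 × 2.471 = 1271.947 lb.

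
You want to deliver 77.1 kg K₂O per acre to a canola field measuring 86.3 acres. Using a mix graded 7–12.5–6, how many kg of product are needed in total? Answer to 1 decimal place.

Product per acre = 77.1 / 6% = 1285 kg.
Total product = 1285 × 86.3 = 110895.5 kg.

110895.5 kg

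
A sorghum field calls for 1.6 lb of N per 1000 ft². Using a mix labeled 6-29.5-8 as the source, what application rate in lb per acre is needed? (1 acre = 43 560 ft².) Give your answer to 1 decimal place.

Product per 1000 ft² = 1.6 / 6% = 26.6667 lb.
Convert to per acre: 26.6667 × 43.56 = 1161.6 lb.

1161.6 lb of product per acre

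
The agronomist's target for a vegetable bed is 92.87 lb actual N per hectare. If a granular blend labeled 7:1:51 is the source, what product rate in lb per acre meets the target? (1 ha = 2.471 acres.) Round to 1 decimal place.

536.9 lb of product per acre

Product per hectare = 92.87 / 7% = 1326.71 lb.
Convert to per acre: 1326.71 × 0.404694 = 536.914 lb.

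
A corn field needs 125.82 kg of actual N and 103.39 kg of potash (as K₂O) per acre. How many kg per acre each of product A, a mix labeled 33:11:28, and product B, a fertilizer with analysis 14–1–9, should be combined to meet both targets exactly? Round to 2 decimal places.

331.66 kg product A, 116.94 kg product B

With a, b = kg per acre of product A and product B:
N: 0.33·a + 0.14·b = 125.82
K₂O: 0.28·a + 0.09·b = 103.39
Eliminate b: (row1) − 0.14/0.09·(row2) → -0.105556·a = -35.0089, so a = 331.663.
Then b = (103.39 − 0.28·331.663) / 0.09 = 116.937.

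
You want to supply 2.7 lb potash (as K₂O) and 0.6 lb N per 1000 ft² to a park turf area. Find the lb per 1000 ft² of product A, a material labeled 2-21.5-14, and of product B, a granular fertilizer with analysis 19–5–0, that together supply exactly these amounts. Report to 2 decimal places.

With a, b = lb per 1000 ft² of product A and product B:
K₂O: 0.14·a + 0·b = 2.7
N: 0.02·a + 0.19·b = 0.6
Eliminate b: (row1) − 0/0.19·(row2) → 0.14·a = 2.7, so a = 19.2857.
Then b = (0.6 − 0.02·19.2857) / 0.19 = 1.12782.

19.29 lb product A, 1.13 lb product B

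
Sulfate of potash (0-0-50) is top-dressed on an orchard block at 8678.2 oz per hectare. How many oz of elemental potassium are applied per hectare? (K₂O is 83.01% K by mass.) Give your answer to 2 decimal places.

K₂O per hectare = 8678.2 × 50% = 4339.1 oz.
Elemental K = 4339.1 × 0.8301 = 3601.887 oz per hectare.

3601.89 oz K per hectare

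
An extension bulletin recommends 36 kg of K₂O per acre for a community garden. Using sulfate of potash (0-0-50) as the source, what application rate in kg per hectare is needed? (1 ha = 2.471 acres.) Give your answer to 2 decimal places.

177.91 kg of product per hectare

Product per acre = 36 / 50% = 72 kg.
Convert to per hectare: 72 × 2.471 = 177.912 kg.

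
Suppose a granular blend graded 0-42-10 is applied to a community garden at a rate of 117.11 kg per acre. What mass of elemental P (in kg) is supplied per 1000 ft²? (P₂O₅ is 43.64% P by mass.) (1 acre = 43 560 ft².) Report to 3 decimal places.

P₂O₅ per acre = 117.11 × 42% = 49.1862 kg.
Elemental P = 49.1862 × 0.4364 = 21.4649 kg per acre.
Convert to per 1000 ft²: 21.4649 × 0.0229568 = 0.492765 kg.

0.493 kg P per thousand sq ft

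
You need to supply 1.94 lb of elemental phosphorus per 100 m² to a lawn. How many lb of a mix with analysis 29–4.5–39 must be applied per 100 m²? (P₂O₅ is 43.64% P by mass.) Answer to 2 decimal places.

98.79 lb of product per hundred sq m

As P₂O₅: 1.94 / 0.4364 = 4.44546 lb per 100 m².
Product per 100 m² = 4.44546 / 4.5% = 98.7881 lb.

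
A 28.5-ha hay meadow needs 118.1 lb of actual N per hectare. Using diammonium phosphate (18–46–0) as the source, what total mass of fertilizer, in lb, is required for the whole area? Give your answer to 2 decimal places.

Product per hectare = 118.1 / 18% = 656.111 lb.
Total product = 656.111 × 28.5 = 18699.167 lb.

18699.17 lb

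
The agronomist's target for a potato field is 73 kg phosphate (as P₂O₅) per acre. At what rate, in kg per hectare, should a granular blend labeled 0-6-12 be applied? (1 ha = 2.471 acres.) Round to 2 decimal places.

Product per acre = 73 / 6% = 1216.67 kg.
Convert to per hectare: 1216.67 × 2.471 = 3006.383 kg.

3006.38 kg of product per hectare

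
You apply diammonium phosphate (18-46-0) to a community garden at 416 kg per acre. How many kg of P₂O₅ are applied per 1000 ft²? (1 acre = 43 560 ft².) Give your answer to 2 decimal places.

P₂O₅ per acre = 416 × 46% = 191.36 kg.
Convert to per 1000 ft²: 191.36 × 0.0229568 = 4.39302 kg.

4.39 kg P₂O₅ per thousand sq ft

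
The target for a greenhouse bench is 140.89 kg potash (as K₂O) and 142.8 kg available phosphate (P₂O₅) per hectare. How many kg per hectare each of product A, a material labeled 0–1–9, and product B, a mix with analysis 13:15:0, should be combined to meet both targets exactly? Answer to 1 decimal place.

With a, b = kg per hectare of product A and product B:
K₂O: 0.09·a + 0·b = 140.89
P₂O₅: 0.01·a + 0.15·b = 142.8
Solving simultaneously: a = 1565.44, b = 847.637.

1565.4 kg product A, 847.6 kg product B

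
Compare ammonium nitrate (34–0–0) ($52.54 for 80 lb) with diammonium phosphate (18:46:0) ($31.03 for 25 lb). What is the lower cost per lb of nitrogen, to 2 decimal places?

ammonium nitrate: N per bag = 80 × 34% = 27.2 lb; cost = 52.54 / 27.2 = $1.9316/lb N.
diammonium phosphate: N per bag = 25 × 18% = 4.5 lb; cost = 31.03 / 4.5 = $6.8956/lb N.
ammonium nitrate is cheaper.

$1.93 per lb N (ammonium nitrate)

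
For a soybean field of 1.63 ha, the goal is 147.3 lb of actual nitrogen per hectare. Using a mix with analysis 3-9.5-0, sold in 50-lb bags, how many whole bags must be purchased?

Product per hectare = 147.3 / 3% = 4910 lb.
Total product = 4910 × 1.63 = 8003.3 lb.
Bags = ⌈8003.3 / 50⌉ = 161.

161 bags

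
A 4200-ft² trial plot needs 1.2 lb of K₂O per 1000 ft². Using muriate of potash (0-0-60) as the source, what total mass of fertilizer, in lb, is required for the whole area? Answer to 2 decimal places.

8.40 lb

Product per 1000 ft² = 1.2 / 60% = 2 lb.
Total product = 2 × 4200 / 1000 = 8.4 lb.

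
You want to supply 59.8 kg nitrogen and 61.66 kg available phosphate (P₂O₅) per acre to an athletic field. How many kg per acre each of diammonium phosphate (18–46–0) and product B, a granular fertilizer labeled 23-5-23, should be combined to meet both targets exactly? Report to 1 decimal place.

With a, b = kg per acre of diammonium phosphate and product B:
N: 0.18·a + 0.23·b = 59.8
P₂O₅: 0.46·a + 0.05·b = 61.66
Eliminate a: (row1) − 0.18/0.46·(row2) → 0.210435·b = 35.6722, so b = 169.517.
Back-substitute: a = (59.8 − 0.23·169.517) / 0.18 = 115.618.

115.6 kg diammonium phosphate, 169.5 kg product B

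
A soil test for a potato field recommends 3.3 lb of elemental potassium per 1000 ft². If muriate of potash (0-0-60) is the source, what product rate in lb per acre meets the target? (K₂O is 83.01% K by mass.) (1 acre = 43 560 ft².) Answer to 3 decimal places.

As K₂O: 3.3 / 0.8301 = 3.97542 lb per 1000 ft².
Product per 1000 ft² = 3.97542 / 60% = 6.62571 lb.
Convert to per acre: 6.62571 × 43.56 = 288.6158 lb.

288.616 lb of product per acre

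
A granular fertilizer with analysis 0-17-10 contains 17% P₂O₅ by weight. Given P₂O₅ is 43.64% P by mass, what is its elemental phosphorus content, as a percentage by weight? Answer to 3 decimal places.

7.419% P

%P = 17 × 0.4364 = 7.4188%.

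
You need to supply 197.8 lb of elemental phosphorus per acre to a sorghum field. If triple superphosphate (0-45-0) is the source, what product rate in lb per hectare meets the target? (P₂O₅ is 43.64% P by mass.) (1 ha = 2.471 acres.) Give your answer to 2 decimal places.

2488.87 lb of product per hectare

As P₂O₅: 197.8 / 0.4364 = 453.254 lb per acre.
Product per acre = 453.254 / 45% = 1007.23 lb.
Convert to per hectare: 1007.23 × 2.471 = 2488.868 lb.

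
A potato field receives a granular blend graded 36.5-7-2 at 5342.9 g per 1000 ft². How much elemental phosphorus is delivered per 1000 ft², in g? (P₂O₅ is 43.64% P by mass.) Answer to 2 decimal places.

P₂O₅ per 1000 ft² = 5342.9 × 7% = 374.003 g.
Elemental P = 374.003 × 0.4364 = 163.2149 g per 1000 ft².

163.21 g P per thousand sq ft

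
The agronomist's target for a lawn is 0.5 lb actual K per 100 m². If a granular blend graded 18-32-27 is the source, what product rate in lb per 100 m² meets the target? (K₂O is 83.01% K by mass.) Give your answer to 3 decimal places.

As K₂O: 0.5 / 0.8301 = 0.602337 lb per 100 m².
Product per 100 m² = 0.602337 / 27% = 2.23088 lb.

2.231 lb of product per hundred sq m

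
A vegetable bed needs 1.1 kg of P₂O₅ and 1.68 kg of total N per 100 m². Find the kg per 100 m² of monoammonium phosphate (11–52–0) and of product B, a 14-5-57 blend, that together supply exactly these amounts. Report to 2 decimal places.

1.04 kg monoammonium phosphate, 11.18 kg product B

Per-100 m² balance (a = monoammonium phosphate, b = product B):
P₂O₅: 0.52·a + 0.05·b = 1.1
N: 0.11·a + 0.14·b = 1.68
Solving simultaneously: a = 1.04012, b = 11.1828.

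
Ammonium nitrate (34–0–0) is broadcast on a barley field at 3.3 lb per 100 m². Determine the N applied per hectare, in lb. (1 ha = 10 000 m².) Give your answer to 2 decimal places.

nitrogen per 100 m² = 3.3 × 34% = 1.122 lb.
Convert to per hectare: 1.122 × 100 = 112.2 lb.

112.20 lb N per hectare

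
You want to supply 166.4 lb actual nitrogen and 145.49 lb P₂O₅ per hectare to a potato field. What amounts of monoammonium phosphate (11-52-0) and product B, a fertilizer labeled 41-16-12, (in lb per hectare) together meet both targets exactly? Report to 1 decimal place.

With a, b = lb per hectare of monoammonium phosphate and product B:
N: 0.11·a + 0.41·b = 166.4
P₂O₅: 0.52·a + 0.16·b = 145.49
Solving simultaneously: a = 168.849, b = 360.553.

168.8 lb monoammonium phosphate, 360.6 lb product B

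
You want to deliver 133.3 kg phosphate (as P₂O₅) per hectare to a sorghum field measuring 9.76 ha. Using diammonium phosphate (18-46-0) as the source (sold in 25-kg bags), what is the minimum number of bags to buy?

114 bags

Product per hectare = 133.3 / 46% = 289.783 kg.
Total product = 289.783 × 9.76 = 2828.28 kg.
Bags = ⌈2828.28 / 25⌉ = 114.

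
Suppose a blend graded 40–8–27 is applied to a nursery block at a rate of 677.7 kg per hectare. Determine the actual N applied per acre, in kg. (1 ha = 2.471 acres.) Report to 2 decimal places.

nitrogen per hectare = 677.7 × 40% = 271.08 kg.
Convert to per acre: 271.08 × 0.404694 = 109.7046 kg.

109.70 kg N per acre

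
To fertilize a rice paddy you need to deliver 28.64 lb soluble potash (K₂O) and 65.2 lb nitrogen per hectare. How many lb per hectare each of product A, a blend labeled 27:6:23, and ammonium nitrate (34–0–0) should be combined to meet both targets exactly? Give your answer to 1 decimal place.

124.5 lb product A, 92.9 lb ammonium nitrate

Per-hectare balance (a = product A, b = ammonium nitrate):
K₂O: 0.23·a + 0·b = 28.64
N: 0.27·a + 0.34·b = 65.2
Eliminate b: (row1) − 0/0.34·(row2) → 0.23·a = 28.64, so a = 124.522.
Then b = (65.2 − 0.27·124.522) / 0.34 = 92.8798.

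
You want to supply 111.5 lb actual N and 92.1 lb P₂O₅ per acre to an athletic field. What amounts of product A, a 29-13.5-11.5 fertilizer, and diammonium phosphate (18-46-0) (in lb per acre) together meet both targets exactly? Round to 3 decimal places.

318.167 lb product A, 106.842 lb diammonium phosphate

Let a = lb of product A, b = lb of diammonium phosphate (per acre).
N: 0.29·a + 0.18·b = 111.5
P₂O₅: 0.135·a + 0.46·b = 92.1
Eliminate b: (row1) − 0.18/0.46·(row2) → 0.237174·a = 75.4609, so a = 318.1668.
Then b = (92.1 − 0.135·318.1668) / 0.46 = 106.8423.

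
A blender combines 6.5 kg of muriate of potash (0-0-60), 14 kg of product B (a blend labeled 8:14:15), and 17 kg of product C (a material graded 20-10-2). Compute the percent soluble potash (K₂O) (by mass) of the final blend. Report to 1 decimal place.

16.9% K₂O

Total mass = 6.5 + 14 + 17 = 37.5 kg.
K₂O mass = 60%×6.5 + 15%×14 + 2%×17 = 6.34 kg.
% K₂O = 6.34 / 37.5 = 16.9067%.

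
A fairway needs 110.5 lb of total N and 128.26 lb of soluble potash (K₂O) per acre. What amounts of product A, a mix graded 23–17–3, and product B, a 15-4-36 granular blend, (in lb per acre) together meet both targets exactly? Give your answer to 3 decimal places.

262.337 lb product A, 334.416 lb product B

Let a = lb of product A, b = lb of product B (per acre).
N: 0.23·a + 0.15·b = 110.5
K₂O: 0.03·a + 0.36·b = 128.26
Eliminate b: (row1) − 0.15/0.36·(row2) → 0.2175·a = 57.0583, so a = 262.3372.
Then b = (128.26 − 0.03·262.3372) / 0.36 = 334.4163.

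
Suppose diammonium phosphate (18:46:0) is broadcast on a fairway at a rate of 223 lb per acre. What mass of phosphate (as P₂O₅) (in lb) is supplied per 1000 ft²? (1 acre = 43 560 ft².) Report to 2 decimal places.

2.35 lb P₂O₅ per thousand sq ft

P₂O₅ per acre = 223 × 46% = 102.58 lb.
Convert to per 1000 ft²: 102.58 × 0.0229568 = 2.35491 lb.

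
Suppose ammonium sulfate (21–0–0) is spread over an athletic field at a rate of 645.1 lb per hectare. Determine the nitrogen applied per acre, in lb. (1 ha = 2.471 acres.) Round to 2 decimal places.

54.82 lb N per acre

nitrogen per hectare = 645.1 × 21% = 135.471 lb.
Convert to per acre: 135.471 × 0.404694 = 54.8244 lb.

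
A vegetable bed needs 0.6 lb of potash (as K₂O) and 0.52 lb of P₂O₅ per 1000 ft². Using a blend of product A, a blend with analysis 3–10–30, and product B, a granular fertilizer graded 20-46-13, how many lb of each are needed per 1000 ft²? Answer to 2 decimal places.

1.67 lb product A, 0.77 lb product B

Per-1000 ft² balance (a = product A, b = product B):
K₂O: 0.3·a + 0.13·b = 0.6
P₂O₅: 0.1·a + 0.46·b = 0.52
Eliminate b: (row1) − 0.13/0.46·(row2) → 0.271739·a = 0.453043, so a = 1.6672.
Then b = (0.52 − 0.1·1.6672) / 0.46 = 0.768.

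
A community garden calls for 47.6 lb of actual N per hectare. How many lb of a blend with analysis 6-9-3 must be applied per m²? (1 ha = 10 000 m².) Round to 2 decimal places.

0.08 lb of product per sq m

Product per hectare = 47.6 / 6% = 793.333 lb.
Convert to per m²: 793.333 × 0.0001 = 0.0793333 lb.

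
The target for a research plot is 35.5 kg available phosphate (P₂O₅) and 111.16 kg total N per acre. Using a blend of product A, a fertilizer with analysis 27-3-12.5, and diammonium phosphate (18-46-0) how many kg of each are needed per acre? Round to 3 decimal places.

Per-acre balance (a = product A, b = diammonium phosphate):
P₂O₅: 0.03·a + 0.46·b = 35.5
N: 0.27·a + 0.18·b = 111.16
From row1: a = (35.5 − 0.46·b) / 0.03.
Into row2: 0.27·(35.5 − 0.46·b)/0.03 + 0.18·b = 111.16 → b = 52.6111, a = 376.6296.

376.630 kg product A, 52.611 kg diammonium phosphate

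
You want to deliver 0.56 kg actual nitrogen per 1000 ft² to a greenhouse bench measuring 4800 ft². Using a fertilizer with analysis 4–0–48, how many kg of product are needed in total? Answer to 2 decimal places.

67.20 kg

Product per 1000 ft² = 0.56 / 4% = 14 kg.
Total product = 14 × 4800 / 1000 = 67.2 kg.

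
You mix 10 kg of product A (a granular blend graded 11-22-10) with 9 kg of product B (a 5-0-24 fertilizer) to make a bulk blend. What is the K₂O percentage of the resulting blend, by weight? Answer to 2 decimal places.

16.63% K₂O

Total mass = 10 + 9 = 19 kg.
K₂O mass = 10%×10 + 24%×9 = 3.16 kg.
% K₂O = 3.16 / 19 = 16.6316%.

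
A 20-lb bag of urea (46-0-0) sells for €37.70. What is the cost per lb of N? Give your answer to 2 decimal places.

N in bag = 20 × 46% = 9.2 lb.
Cost per lb N = €37.70 / 9.2 = €4.0978.

€4.10 per lb N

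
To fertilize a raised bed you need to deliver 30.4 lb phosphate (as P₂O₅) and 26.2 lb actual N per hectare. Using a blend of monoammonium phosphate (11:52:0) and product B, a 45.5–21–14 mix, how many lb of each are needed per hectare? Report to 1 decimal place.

Let a = lb of monoammonium phosphate, b = lb of product B (per hectare).
P₂O₅: 0.52·a + 0.21·b = 30.4
N: 0.11·a + 0.455·b = 26.2
Solving simultaneously: a = 39.0164, b = 48.1499.

39.0 lb monoammonium phosphate, 48.1 lb product B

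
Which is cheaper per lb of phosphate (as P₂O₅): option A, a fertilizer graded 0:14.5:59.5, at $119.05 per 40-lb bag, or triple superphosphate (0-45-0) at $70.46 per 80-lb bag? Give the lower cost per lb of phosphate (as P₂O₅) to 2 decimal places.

option A: P₂O₅ per bag = 40 × 14.5% = 5.8 lb; cost = 119.05 / 5.8 = $20.5259/lb P₂O₅.
triple superphosphate: P₂O₅ per bag = 80 × 45% = 36 lb; cost = 70.46 / 36 = $1.9572/lb P₂O₅.
triple superphosphate is cheaper.

$1.96 per lb P₂O₅ (triple superphosphate)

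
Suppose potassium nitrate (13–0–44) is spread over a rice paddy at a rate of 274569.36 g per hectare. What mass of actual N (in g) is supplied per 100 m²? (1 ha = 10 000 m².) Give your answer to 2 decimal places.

nitrogen per hectare = 274569.36 × 13% = 35694 g.
Convert to per 100 m²: 35694 × 0.01 = 356.9402 g.

356.94 g N per hundred sq m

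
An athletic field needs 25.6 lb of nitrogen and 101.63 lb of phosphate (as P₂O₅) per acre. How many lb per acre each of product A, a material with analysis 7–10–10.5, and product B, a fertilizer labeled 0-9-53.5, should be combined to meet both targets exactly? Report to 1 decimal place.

365.7 lb product A, 722.9 lb product B

Per-acre balance (a = product A, b = product B):
N: 0.07·a + 0·b = 25.6
P₂O₅: 0.1·a + 0.09·b = 101.63
Eliminate b: (row1) − 0/0.09·(row2) → 0.07·a = 25.6, so a = 365.714.
Then b = (101.63 − 0.1·365.714) / 0.09 = 722.873.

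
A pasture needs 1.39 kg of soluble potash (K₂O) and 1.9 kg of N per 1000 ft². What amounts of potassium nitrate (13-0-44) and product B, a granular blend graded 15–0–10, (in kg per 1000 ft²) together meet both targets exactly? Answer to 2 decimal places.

Per-1000 ft² balance (a = potassium nitrate, b = product B):
K₂O: 0.44·a + 0.1·b = 1.39
N: 0.13·a + 0.15·b = 1.9
Eliminate b: (row1) − 0.1/0.15·(row2) → 0.353333·a = 0.123333, so a = 0.349057.
Then b = (1.9 − 0.13·0.349057) / 0.15 = 12.3642.

0.35 kg potassium nitrate, 12.36 kg product B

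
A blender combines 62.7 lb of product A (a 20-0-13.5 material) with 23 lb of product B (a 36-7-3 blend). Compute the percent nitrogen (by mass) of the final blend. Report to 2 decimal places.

Total mass = 62.7 + 23 = 85.7 lb.
N mass = 20%×62.7 + 36%×23 = 20.82 lb.
% N = 20.82 / 85.7 = 24.294%.

24.29% N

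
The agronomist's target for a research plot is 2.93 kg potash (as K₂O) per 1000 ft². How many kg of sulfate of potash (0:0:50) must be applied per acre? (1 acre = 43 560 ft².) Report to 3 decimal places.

Product per 1000 ft² = 2.93 / 50% = 5.86 kg.
Convert to per acre: 5.86 × 43.56 = 255.2616 kg.

255.262 kg of product per acre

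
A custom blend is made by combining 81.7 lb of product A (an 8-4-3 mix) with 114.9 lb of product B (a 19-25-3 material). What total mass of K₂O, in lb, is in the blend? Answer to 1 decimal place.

K₂O mass = 3%×81.7 + 3%×114.9 = 5.898 lb.

5.9 lb K₂O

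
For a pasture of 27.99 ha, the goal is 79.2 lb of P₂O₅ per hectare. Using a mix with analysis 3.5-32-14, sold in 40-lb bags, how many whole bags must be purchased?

174 bags

Product per hectare = 79.2 / 32% = 247.5 lb.
Total product = 247.5 × 27.99 = 6927.52 lb.
Bags = ⌈6927.52 / 40⌉ = 174.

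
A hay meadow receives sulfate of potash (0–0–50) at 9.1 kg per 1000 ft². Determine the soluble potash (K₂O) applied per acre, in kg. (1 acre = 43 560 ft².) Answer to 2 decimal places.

198.20 kg K₂O per acre

K₂O per 1000 ft² = 9.1 × 50% = 4.55 kg.
Convert to per acre: 4.55 × 43.56 = 198.198 kg.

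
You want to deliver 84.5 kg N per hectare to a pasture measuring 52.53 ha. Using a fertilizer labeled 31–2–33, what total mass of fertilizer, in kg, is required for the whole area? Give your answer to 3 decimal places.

Product per hectare = 84.5 / 31% = 272.581 kg.
Total product = 272.581 × 52.53 = 14318.6613 kg.

14318.661 kg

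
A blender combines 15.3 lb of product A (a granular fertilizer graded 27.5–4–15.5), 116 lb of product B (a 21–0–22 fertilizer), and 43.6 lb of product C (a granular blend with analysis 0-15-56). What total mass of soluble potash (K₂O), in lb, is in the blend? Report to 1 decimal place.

52.3 lb K₂O

K₂O mass = 15.5%×15.3 + 22%×116 + 56%×43.6 = 52.3075 lb.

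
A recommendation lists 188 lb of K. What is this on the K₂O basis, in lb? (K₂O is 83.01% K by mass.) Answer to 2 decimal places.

226.48 lb K₂O

K₂O = 188 / 0.8301 = 226.479 lb.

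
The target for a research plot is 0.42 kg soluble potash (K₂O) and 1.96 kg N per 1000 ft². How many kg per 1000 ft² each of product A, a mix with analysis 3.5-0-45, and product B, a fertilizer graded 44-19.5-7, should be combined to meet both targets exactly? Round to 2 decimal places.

Let a = kg of product A, b = kg of product B (per 1000 ft²).
K₂O: 0.45·a + 0.07·b = 0.42
N: 0.035·a + 0.44·b = 1.96
Eliminate b: (row1) − 0.07/0.44·(row2) → 0.444432·a = 0.108182, so a = 0.243416.
Then b = (1.96 − 0.035·0.243416) / 0.44 = 4.43518.

0.24 kg product A, 4.44 kg product B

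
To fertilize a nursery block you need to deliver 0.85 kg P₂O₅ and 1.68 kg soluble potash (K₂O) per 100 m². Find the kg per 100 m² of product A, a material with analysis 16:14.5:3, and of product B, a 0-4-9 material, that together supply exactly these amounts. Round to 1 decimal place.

0.8 kg product A, 18.4 kg product B

Let a = kg of product A, b = kg of product B (per 100 m²).
P₂O₅: 0.145·a + 0.04·b = 0.85
K₂O: 0.03·a + 0.09·b = 1.68
Eliminate b: (row1) − 0.04/0.09·(row2) → 0.131667·a = 0.103333, so a = 0.78481.
Then b = (1.68 − 0.03·0.78481) / 0.09 = 18.4051.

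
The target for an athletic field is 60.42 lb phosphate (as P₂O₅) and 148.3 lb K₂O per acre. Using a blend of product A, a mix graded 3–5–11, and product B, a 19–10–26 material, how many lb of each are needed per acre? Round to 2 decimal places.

With a, b = lb per acre of product A and product B:
P₂O₅: 0.05·a + 0.1·b = 60.42
K₂O: 0.11·a + 0.26·b = 148.3
From row1: a = (60.42 − 0.1·b) / 0.05.
Into row2: 0.11·(60.42 − 0.1·b)/0.05 + 0.26·b = 148.3 → b = 384.4, a = 439.6.

439.60 lb product A, 384.40 lb product B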